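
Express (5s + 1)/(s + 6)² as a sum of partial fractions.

(5s + 1) = A(s + 6) + B. At s = -6: B = 5·(-6) + 1 = -29. Coeff of s: A = 5
Result: 5/(s + 6) - 29/(s + 6)²


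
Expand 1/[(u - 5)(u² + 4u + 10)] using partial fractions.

Cover-up at u = 5: A = 1/(5² + 4·5 + 10) = 1/55. Then B = -A = -1/55, C = -A·(4 + 5) = -9/55
Result: (1/55)/(u - 5) - ((1/55)u + 9/55)/(u² + 4u + 10)


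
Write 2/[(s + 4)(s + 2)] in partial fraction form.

2/(s + 4)(s + 2) = A/(s + 4) + B/(s + 2). A = 2/(-4 + 2) = -1, B = 2/(-2 + 4) = 1
Result: -1/(s + 4) + 1/(s + 2)


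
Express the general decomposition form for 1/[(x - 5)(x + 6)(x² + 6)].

Two linear + quadratic: A/(x - 5) + B/(x + 6) + (Cx + D)/(x² + 6)


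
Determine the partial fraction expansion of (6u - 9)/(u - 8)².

(6u - 9) = A(u - 8) + B. At u = 8: B = 6·8 - 9 = 39. Coeff of u: A = 6
Result: 6/(u - 8) + 39/(u - 8)²


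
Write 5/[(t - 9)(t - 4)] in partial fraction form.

5/(t - 9)(t - 4) = α/(t - 9) + β/(t - 4). α = 5/(9 - 4) = 1, β = 5/(4 - 9) = -1
Result: 1/(t - 9) - 1/(t - 4)


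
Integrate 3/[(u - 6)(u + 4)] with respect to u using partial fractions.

Decompose: 3/[(u - 6)(u + 4)] = (3/10)/(u - 6) - (3/10)/(u + 4). Integrate each term: (3/10) ln|(u - 6)| - (3/10) ln|(u + 4)| + C


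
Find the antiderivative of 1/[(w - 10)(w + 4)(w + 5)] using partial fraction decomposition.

Cover-up: α = 1/210, β = -1/14, γ = 1/15. Decomposition: (1/210)/(w - 10) - (1/14)/(w + 4) + (1/15)/(w + 5). Integrate each term: (1/210) ln|(w - 10)| - (1/14) ln|(w + 4)| + (1/15) ln|(w + 5)| + C


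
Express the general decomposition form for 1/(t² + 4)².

Repeated quadratic factor: (At + B)/(t² + 4) + (Ct + D)/(t² + 4)²


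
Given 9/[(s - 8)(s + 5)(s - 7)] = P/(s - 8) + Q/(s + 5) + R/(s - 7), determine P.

Cover-up at s = 8: P = 9/[(8 + 5)(8 - 7)] = 9/[(13)(1)] = 9/13


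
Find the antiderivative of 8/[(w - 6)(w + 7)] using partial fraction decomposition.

Decompose: 8/[(w - 6)(w + 7)] = (8/13)/(w - 6) - (8/13)/(w + 7). Integrate each term: (8/13) ln|(w - 6)| - (8/13) ln|(w + 7)| + C


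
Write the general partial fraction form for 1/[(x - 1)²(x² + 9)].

Repeated linear + quadratic: A/(x - 1) + B/(x - 1)² + (Cx + D)/(x² + 9)


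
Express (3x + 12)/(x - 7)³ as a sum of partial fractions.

(3x + 12) = α(x - 7)² + β(x - 7) + γ. At x = 7: γ = 3·7 + 12 = 33. Coefficients: α = 0, β = 3
Result: 3/(x - 7)² + 33/(x - 7)³


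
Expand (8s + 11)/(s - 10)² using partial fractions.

(8s + 11) = P(s - 10) + Q. At s = 10: Q = 8·10 + 11 = 91. Coeff of s: P = 8
Result: 8/(s - 10) + 91/(s - 10)²


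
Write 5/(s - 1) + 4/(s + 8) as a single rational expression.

Common denominator (s - 1)(s + 8). Numerator: 5(s + 8) + 4(s - 1) = (5s + 40) + (4s - 4) = 9s + 36
Result: (9s + 36)/[(s - 1)(s + 8)]


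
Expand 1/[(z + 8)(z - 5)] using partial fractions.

1/(z + 8)(z - 5) = P/(z + 8) + Q/(z - 5). P = 1/(-8 - 5) = -1/13, Q = 1/(5 + 8) = 1/13
Result: (-1/13)/(z + 8) + (1/13)/(z - 5)


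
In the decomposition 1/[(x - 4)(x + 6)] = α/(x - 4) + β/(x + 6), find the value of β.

Cover-up at x = -6: β = 1/(-6 - 4) = -1/10


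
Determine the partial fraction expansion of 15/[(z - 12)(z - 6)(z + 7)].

Using cover-up method: P = 5/38, Q = -5/26, R = 15/247
Result: (5/38)/(z - 12) - (5/26)/(z - 6) + (15/247)/(z + 7)


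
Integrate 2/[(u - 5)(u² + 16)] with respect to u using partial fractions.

Cover-up at u=5: α = 2/(5²+16) = 2/41. Coeff matching: β = -2/41, γ = -10/41. Decomposition: (2/41)/(u - 5) - ((2/41)u + 10/41)/(u² + 16). Integrate: linear → ln, quadratic → (1/2)ln + arctan: (2/41) ln|(u - 5)| - (1/41) ln(u² + 16) - (5/82) arctan(u/4) + C


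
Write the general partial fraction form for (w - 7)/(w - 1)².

Repeated linear factor: α/(w - 1) + β/(w - 1)²


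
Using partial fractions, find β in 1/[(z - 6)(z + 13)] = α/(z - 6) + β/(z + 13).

Cover-up at z = -13: β = 1/(-13 - 6) = -1/19


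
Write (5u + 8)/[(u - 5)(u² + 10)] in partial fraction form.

At u=5: A = (5·5 + 8)/(5² + 10) = 33/35. B = -A = -33/35, C = 5 - 5·A = 2/7
Result: (33/35)/(u - 5) - ((33/35)u - 2/7)/(u² + 10)


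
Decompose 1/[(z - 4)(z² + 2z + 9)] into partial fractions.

Cover-up at z = 4: A = 1/(4² + 2·4 + 9) = 1/33. Then B = -A = -1/33, C = -A·(2 + 4) = -2/11
Result: (1/33)/(z - 4) - ((1/33)z + 2/11)/(z² + 2z + 9)


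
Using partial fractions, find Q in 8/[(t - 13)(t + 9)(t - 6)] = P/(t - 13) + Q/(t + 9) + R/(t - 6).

Cover-up at t = -9: Q = 8/[(-9 - 13)(-9 - 6)] = 8/[(-22)(-15)] = 8/330 = 4/165


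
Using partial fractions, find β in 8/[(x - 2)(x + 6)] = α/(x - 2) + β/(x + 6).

Cover-up at x = -6: β = 8/(-6 - 2) = -8/8 = -1


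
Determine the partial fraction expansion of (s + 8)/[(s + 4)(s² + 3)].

At s=-4: α = (1·(-4) + 8)/((-4)² + 3) = 4/19. β = -α = -4/19, γ = 1 - (-4)·α = 35/19
Result: (4/19)/(s + 4) - ((4/19)s - 35/19)/(s² + 3)


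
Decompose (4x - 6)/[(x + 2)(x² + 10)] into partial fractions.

At x=-2: P = (4·(-2) - 6)/((-2)² + 10) = -1. Q = -P = 1, R = 4 - (-2)·P = 2
Result: -1/(x + 2) + (x + 2)/(x² + 10)


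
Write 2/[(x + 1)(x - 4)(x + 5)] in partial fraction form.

Using cover-up method: α = -1/10, β = 2/45, γ = 1/18
Result: (-1/10)/(x + 1) + (2/45)/(x - 4) + (1/18)/(x + 5)


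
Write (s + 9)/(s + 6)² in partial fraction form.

(s + 9) = P(s + 6) + Q. At s = -6: Q = 1·(-6) + 9 = 3. Coeff of s: P = 1
Result: 1/(s + 6) + 3/(s + 6)²


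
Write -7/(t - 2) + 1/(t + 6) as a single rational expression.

Common denominator (t - 2)(t + 6). Numerator: -7(t + 6) + 1(t - 2) = (-7t - 42) + (t - 2) = -6t - 44
Result: (-6t - 44)/[(t - 2)(t + 6)]


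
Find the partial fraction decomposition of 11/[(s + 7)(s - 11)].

11/(s + 7)(s - 11) = α/(s + 7) + β/(s - 11). α = 11/(-7 - 11) = -11/18, β = 11/(11 + 7) = 11/18
Result: (-11/18)/(s + 7) + (11/18)/(s - 11)


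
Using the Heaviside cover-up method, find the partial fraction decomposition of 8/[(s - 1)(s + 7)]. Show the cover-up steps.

Cover (s - 1): set s=1, get A = 8/(1 + 7) = 1. Cover (s + 7): set s=-7, get B = 8/(-7 - 1) = -1.
Result: 1/(s - 1) - 1/(s + 7)


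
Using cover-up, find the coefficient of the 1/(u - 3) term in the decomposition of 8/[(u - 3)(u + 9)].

Cover (u - 3), set u=3: 8/((u + 9) at u=3) = 8/(12) = 2/3


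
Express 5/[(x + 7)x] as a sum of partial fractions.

5/(x + 7)x = P/(x + 7) + Q/x. P = 5/(-7 - 0) = -5/7, Q = 5/(0 + 7) = 5/7
Result: (-5/7)/(x + 7) + (5/7)/x


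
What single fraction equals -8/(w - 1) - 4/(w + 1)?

Common denominator (w - 1)(w + 1). Numerator: -8(w + 1) - 4(w - 1) = (-8w - 8) - (4w - 4) = -12w - 4
Result: (-12w - 4)/[(w - 1)(w + 1)]


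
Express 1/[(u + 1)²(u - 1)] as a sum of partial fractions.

Cover-up at u=1: R = 1/(1 + 1)² = 1/4. Cover-up at u=-1: Q = 1/(-1 - 1) = -1/2. Comparing u² coeff: P = -R = -1/4
Result: (-1/4)/(u + 1) - (1/2)/(u + 1)² + (1/4)/(u - 1)


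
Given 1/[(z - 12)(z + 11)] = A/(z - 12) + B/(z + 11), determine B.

Cover-up at z = -11: B = 1/(-11 - 12) = -1/23


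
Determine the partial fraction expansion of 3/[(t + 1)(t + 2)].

3/(t + 1)(t + 2) = A/(t + 1) + B/(t + 2). A = 3/(-1 + 2) = 3, B = 3/(-2 + 1) = -3
Result: 3/(t + 1) - 3/(t + 2)


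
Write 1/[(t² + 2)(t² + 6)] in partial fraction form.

Coefficient matching gives α = γ = 0, β = 1/(6-2) = 1/4, δ = -β = -1/4
Result: (1/4)/(t² + 2) - (1/4)/(t² + 6)


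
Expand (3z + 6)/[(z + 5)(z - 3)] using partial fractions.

At z=-5: P = (3·(-5) + 6)/(-5 - 3) = 9/8. At z=3: Q = (3·3 + 6)/(3 + 5) = 15/8
Result: (9/8)/(z + 5) + (15/8)/(z - 3)


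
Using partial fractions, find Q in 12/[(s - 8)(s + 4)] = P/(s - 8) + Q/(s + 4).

Cover-up at s = -4: Q = 12/(-4 - 8) = -12/12 = -1


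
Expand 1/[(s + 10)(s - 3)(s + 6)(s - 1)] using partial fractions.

Using Heaviside cover-up: (-1/572)/(s + 10) + (1/234)/(s - 3) + (1/252)/(s + 6) - (1/154)/(s - 1)


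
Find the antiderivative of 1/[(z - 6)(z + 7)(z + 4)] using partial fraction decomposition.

Cover-up: α = 1/130, β = 1/39, γ = -1/30. Decomposition: (1/130)/(z - 6) + (1/39)/(z + 7) - (1/30)/(z + 4). Integrate each term: (1/130) ln|(z - 6)| + (1/39) ln|(z + 7)| - (1/30) ln|(z + 4)| + C


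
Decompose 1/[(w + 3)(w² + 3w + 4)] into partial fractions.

Cover-up at w = -3: A = 1/((-3)² + 3·(-3) + 4) = 1/4. Then B = -A = -1/4, C = -A·(3 - 3) = 0
Result: (1/4)/(w + 3) - ((1/4)w)/(w² + 3w + 4)


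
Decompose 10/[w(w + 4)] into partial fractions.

10/w(w + 4) = P/w + Q/(w + 4). P = 10/(0 + 4) = 5/2, Q = 10/(-4 - 0) = -5/2
Result: (5/2)/w - (5/2)/(w + 4)


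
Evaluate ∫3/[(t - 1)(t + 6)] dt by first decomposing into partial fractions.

Decompose: 3/[(t - 1)(t + 6)] = (3/7)/(t - 1) - (3/7)/(t + 6). Integrate each term: (3/7) ln|(t - 1)| - (3/7) ln|(t + 6)| + C


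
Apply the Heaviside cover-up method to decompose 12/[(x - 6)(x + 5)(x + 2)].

Cover (x - 6), x=6: P = 12/[(6 + 5)(6 + 2)] = 3/22. Cover (x + 5), x=-5: Q = 12/[(-5 - 6)(-5 + 2)] = 4/11. Cover (x + 2), x=-2: R = 12/[(-2 - 6)(-2 + 5)] = -1/2.
Result: (3/22)/(x - 6) + (4/11)/(x + 5) - (1/2)/(x + 2)


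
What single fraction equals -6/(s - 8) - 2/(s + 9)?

Common denominator (s - 8)(s + 9). Numerator: -6(s + 9) - 2(s - 8) = (-6s - 54) - (2s - 16) = -8s - 38
Result: (-8s - 38)/[(s - 8)(s + 9)]


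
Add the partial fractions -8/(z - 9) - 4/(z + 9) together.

Common denominator (z - 9)(z + 9). Numerator: -8(z + 9) - 4(z - 9) = (-8z - 72) - (4z - 36) = -12z - 36
Result: (-12z - 36)/[(z - 9)(z + 9)]


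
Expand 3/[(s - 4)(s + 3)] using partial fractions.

3/(s - 4)(s + 3) = P/(s - 4) + Q/(s + 3). P = 3/(4 + 3) = 3/7, Q = 3/(-3 - 4) = -3/7
Result: (3/7)/(s - 4) - (3/7)/(s + 3)


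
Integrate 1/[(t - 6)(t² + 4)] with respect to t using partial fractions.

Cover-up at t=6: P = 1/(6²+4) = 1/40. Coeff matching: Q = -1/40, R = -3/20. Decomposition: (1/40)/(t - 6) - ((1/40)t + 3/20)/(t² + 4). Integrate: linear → ln, quadratic → (1/2)ln + arctan: (1/40) ln|(t - 6)| - (1/80) ln(t² + 4) - (3/40) arctan(t/2) + C


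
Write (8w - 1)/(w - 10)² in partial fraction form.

(8w - 1) = P(w - 10) + Q. At w = 10: Q = 8·10 - 1 = 79. Coeff of w: P = 8
Result: 8/(w - 10) + 79/(w - 10)²


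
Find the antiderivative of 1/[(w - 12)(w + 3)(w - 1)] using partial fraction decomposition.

Cover-up: P = 1/165, Q = 1/60, R = -1/44. Decomposition: (1/165)/(w - 12) + (1/60)/(w + 3) - (1/44)/(w - 1). Integrate each term: (1/165) ln|(w - 12)| + (1/60) ln|(w + 3)| - (1/44) ln|(w - 1)| + C


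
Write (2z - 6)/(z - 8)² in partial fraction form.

(2z - 6) = α(z - 8) + β. At z = 8: β = 2·8 - 6 = 10. Coeff of z: α = 2
Result: 2/(z - 8) + 10/(z - 8)²


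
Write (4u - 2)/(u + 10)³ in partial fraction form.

(4u - 2) = α(u + 10)² + β(u + 10) + γ. At u = -10: γ = 4·(-10) - 2 = -42. Coefficients: α = 0, β = 4
Result: 4/(u + 10)² - 42/(u + 10)³


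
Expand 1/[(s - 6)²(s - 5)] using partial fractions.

Cover-up at s=5: R = 1/(5 - 6)² = 1. Cover-up at s=6: Q = 1/(6 - 5) = 1. Comparing s² coeff: P = -R = -1
Result: -1/(s - 6) + 1/(s - 6)² + 1/(s - 5)


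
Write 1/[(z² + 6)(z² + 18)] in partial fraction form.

Coefficient matching gives α = γ = 0, β = 1/(18-6) = 1/12, δ = -β = -1/12
Result: (1/12)/(z² + 6) - (1/12)/(z² + 18)


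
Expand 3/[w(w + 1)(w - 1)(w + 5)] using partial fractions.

Using Heaviside cover-up: (-3/5)/w + (3/8)/(w + 1) + (1/4)/(w - 1) - (1/40)/(w + 5)


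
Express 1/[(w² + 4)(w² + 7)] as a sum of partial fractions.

Coefficient matching gives P = R = 0, Q = 1/(7-4) = 1/3, S = -Q = -1/3
Result: (1/3)/(w² + 4) - (1/3)/(w² + 7)


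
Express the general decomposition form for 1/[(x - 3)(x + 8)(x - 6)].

Three distinct linear factors: A/(x - 3) + B/(x + 8) + C/(x - 6)


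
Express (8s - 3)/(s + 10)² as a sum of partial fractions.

(8s - 3) = α(s + 10) + β. At s = -10: β = 8·(-10) - 3 = -83. Coeff of s: α = 8
Result: 8/(s + 10) - 83/(s + 10)²


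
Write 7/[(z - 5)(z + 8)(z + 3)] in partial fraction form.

Using cover-up method: A = 7/104, B = 7/65, C = -7/40
Result: (7/104)/(z - 5) + (7/65)/(z + 8) - (7/40)/(z + 3)


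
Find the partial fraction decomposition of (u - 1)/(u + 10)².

(u - 1) = α(u + 10) + β. At u = -10: β = 1·(-10) - 1 = -11. Coeff of u: α = 1
Result: 1/(u + 10) - 11/(u + 10)²


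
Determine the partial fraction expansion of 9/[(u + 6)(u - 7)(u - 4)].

Using cover-up method: P = 9/130, Q = 3/13, R = -3/10
Result: (9/130)/(u + 6) + (3/13)/(u - 7) - (3/10)/(u - 4)


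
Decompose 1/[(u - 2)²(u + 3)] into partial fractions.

Cover-up at u=-3: γ = 1/(-3 - 2)² = 1/25. Cover-up at u=2: β = 1/(2 + 3) = 1/5. Comparing u² coeff: α = -γ = -1/25
Result: (-1/25)/(u - 2) + (1/5)/(u - 2)² + (1/25)/(u + 3)


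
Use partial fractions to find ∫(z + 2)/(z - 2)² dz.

Decompose: α = 1, β = 1·2 + 2 = 4, so (z + 2)/(z - 2)² = 1/(z - 2) + 4/(z - 2)². Integrate: ∫ α/(z - 2) dz = ln|(z - 2)|; ∫ β/(z - 2)² dz = -4/(z - 2). Sum: ln|(z - 2)| - 4/(z - 2) + C


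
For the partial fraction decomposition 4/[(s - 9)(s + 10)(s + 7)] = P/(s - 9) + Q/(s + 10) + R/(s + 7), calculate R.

Cover-up at s = -7: R = 4/[(-7 - 9)(-7 + 10)] = 4/[(-16)(3)] = -4/48 = -1/12


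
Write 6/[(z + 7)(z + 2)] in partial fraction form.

6/(z + 7)(z + 2) = A/(z + 7) + B/(z + 2). A = 6/(-7 + 2) = -6/5, B = 6/(-2 + 7) = 6/5
Result: (-6/5)/(z + 7) + (6/5)/(z + 2)


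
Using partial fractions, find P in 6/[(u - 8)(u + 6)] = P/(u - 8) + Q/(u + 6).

Cover-up at u = 8: P = 6/(8 + 6) = 6/14 = 3/7


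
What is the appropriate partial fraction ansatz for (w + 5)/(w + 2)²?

Repeated linear factor: A/(w + 2) + B/(w + 2)²


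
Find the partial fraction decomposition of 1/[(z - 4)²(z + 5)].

Cover-up at z=-5: C = 1/(-5 - 4)² = 1/81. Cover-up at z=4: B = 1/(4 + 5) = 1/9. Comparing z² coeff: A = -C = -1/81
Result: (-1/81)/(z - 4) + (1/9)/(z - 4)² + (1/81)/(z + 5)


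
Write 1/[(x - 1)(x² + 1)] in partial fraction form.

Cover-up at x = 1: P = 1/(1² + 1) = 1/2. Then Q = -P = -1/2, R = -P·(0 + 1) = -1/2
Result: (1/2)/(x - 1) - ((1/2)x + 1/2)/(x² + 1)


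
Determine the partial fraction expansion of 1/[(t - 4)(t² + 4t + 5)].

Cover-up at t = 4: A = 1/(4² + 4·4 + 5) = 1/37. Then B = -A = -1/37, C = -A·(4 + 4) = -8/37
Result: (1/37)/(t - 4) - ((1/37)t + 8/37)/(t² + 4t + 5)


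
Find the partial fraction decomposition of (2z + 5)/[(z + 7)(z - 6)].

At z=-7: α = (2·(-7) + 5)/(-7 - 6) = 9/13. At z=6: β = (2·6 + 5)/(6 + 7) = 17/13
Result: (9/13)/(z + 7) + (17/13)/(z - 6)


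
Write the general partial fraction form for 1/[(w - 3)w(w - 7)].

Three distinct linear factors: P/(w - 3) + Q/w + R/(w - 7)


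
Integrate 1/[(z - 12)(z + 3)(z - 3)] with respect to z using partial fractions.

Cover-up: A = 1/135, B = 1/90, C = -1/54. Decomposition: (1/135)/(z - 12) + (1/90)/(z + 3) - (1/54)/(z - 3). Integrate each term: (1/135) ln|(z - 12)| + (1/90) ln|(z + 3)| - (1/54) ln|(z - 3)| + C


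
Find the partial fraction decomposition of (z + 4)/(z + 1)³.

(z + 4) = P(z + 1)² + Q(z + 1) + R. At z = -1: R = 1·(-1) + 4 = 3. Coefficients: P = 0, Q = 1
Result: 1/(z + 1)² + 3/(z + 1)³


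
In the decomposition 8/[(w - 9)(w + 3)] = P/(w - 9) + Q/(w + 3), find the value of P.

Cover-up at w = 9: P = 8/(9 + 3) = 8/12 = 2/3


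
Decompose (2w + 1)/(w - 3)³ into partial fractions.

(2w + 1) = A(w - 3)² + B(w - 3) + C. At w = 3: C = 2·3 + 1 = 7. Coefficients: A = 0, B = 2
Result: 2/(w - 3)² + 7/(w - 3)³


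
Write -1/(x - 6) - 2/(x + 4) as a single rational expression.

Common denominator (x - 6)(x + 4). Numerator: -1(x + 4) - 2(x - 6) = (-x - 4) - (2x - 12) = -3x + 8
Result: (-3x + 8)/[(x - 6)(x + 4)]


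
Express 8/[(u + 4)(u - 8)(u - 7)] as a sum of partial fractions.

Using cover-up method: A = 2/33, B = 2/3, C = -8/11
Result: (2/33)/(u + 4) + (2/3)/(u - 8) - (8/11)/(u - 7)


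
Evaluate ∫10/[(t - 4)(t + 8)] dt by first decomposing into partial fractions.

Decompose: 10/[(t - 4)(t + 8)] = (5/6)/(t - 4) - (5/6)/(t + 8). Integrate each term: (5/6) ln|(t - 4)| - (5/6) ln|(t + 8)| + C


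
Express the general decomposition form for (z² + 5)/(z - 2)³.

Repeated linear factor (power 3): A/(z - 2) + B/(z - 2)² + C/(z - 2)³


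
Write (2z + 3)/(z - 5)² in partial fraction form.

(2z + 3) = A(z - 5) + B. At z = 5: B = 2·5 + 3 = 13. Coeff of z: A = 2
Result: 2/(z - 5) + 13/(z - 5)²


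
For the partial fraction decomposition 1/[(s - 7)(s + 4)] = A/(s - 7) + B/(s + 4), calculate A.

Cover-up at s = 7: A = 1/(7 + 4) = 1/11


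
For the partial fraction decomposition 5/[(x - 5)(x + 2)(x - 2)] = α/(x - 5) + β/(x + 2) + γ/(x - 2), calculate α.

Cover-up at x = 5: α = 5/[(5 + 2)(5 - 2)] = 5/[(7)(3)] = 5/21


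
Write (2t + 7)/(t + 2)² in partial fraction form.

(2t + 7) = A(t + 2) + B. At t = -2: B = 2·(-2) + 7 = 3. Coeff of t: A = 2
Result: 2/(t + 2) + 3/(t + 2)²


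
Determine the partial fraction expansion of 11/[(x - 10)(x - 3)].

11/(x - 10)(x - 3) = A/(x - 10) + B/(x - 3). A = 11/(10 - 3) = 11/7, B = 11/(3 - 10) = -11/7
Result: (11/7)/(x - 10) - (11/7)/(x - 3)


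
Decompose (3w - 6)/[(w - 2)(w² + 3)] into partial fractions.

At w=2: A = (3·2 - 6)/(2² + 3) = 0. B = -A = 0, C = 3 - 2·A = 3
Result: (3)/(w² + 3)


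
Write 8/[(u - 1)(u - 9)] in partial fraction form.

8/(u - 1)(u - 9) = A/(u - 1) + B/(u - 9). A = 8/(1 - 9) = -1, B = 8/(9 - 1) = 1
Result: -1/(u - 1) + 1/(u - 9)


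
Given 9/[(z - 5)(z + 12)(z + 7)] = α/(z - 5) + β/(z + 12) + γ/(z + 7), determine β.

Cover-up at z = -12: β = 9/[(-12 - 5)(-12 + 7)] = 9/[(-17)(-5)] = 9/85


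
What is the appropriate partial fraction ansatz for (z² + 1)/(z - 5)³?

Repeated linear factor (power 3): P/(z - 5) + Q/(z - 5)² + R/(z - 5)³


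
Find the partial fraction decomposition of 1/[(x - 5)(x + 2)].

1/(x - 5)(x + 2) = A/(x - 5) + B/(x + 2). A = 1/(5 + 2) = 1/7, B = 1/(-2 - 5) = -1/7
Result: (1/7)/(x - 5) - (1/7)/(x + 2)


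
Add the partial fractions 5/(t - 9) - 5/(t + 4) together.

Common denominator (t - 9)(t + 4). Numerator: 5(t + 4) - 5(t - 9) = (5t + 20) - (5t - 45) = 65
Result: (65)/[(t - 9)(t + 4)]


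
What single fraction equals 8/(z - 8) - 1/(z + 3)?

Common denominator (z - 8)(z + 3). Numerator: 8(z + 3) - 1(z - 8) = (8z + 24) - (z - 8) = 7z + 32
Result: (7z + 32)/[(z - 8)(z + 3)]


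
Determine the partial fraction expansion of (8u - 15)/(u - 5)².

(8u - 15) = α(u - 5) + β. At u = 5: β = 8·5 - 15 = 25. Coeff of u: α = 8
Result: 8/(u - 5) + 25/(u - 5)²


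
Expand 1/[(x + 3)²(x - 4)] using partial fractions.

Cover-up at x=4: R = 1/(4 + 3)² = 1/49. Cover-up at x=-3: Q = 1/(-3 - 4) = -1/7. Comparing x² coeff: P = -R = -1/49
Result: (-1/49)/(x + 3) - (1/7)/(x + 3)² + (1/49)/(x - 4)


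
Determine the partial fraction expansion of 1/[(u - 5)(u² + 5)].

Cover-up at u = 5: α = 1/(5² + 5) = 1/30. Then β = -α = -1/30, γ = -α·(0 + 5) = -1/6
Result: (1/30)/(u - 5) - ((1/30)u + 1/6)/(u² + 5)


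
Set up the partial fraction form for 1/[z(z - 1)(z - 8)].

Three distinct linear factors: P/z + Q/(z - 1) + R/(z - 8)


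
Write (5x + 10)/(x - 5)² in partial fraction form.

(5x + 10) = α(x - 5) + β. At x = 5: β = 5·5 + 10 = 35. Coeff of x: α = 5
Result: 5/(x - 5) + 35/(x - 5)²


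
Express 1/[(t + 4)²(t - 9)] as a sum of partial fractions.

Cover-up at t=9: R = 1/(9 + 4)² = 1/169. Cover-up at t=-4: Q = 1/(-4 - 9) = -1/13. Comparing t² coeff: P = -R = -1/169
Result: (-1/169)/(t + 4) - (1/13)/(t + 4)² + (1/169)/(t - 9)


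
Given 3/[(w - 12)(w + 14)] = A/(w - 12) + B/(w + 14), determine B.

Cover-up at w = -14: B = 3/(-14 - 12) = -3/26


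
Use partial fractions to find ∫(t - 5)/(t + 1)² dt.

Decompose: P = 1, Q = 1·(-1) - 5 = -6, so (t - 5)/(t + 1)² = 1/(t + 1) - 6/(t + 1)². Integrate: ∫ P/(t + 1) dt = ln|(t + 1)|; ∫ Q/(t + 1)² dt = 6/(t + 1). Sum: ln|(t + 1)| + 6/(t + 1) + C


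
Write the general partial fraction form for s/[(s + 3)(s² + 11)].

Linear + irreducible quadratic: α/(s + 3) + (βs + γ)/(s² + 11)


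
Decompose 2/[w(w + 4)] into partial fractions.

2/w(w + 4) = A/w + B/(w + 4). A = 2/(0 + 4) = 1/2, B = 2/(-4 - 0) = -1/2
Result: (1/2)/w - (1/2)/(w + 4)


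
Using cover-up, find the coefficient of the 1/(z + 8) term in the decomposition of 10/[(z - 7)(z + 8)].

Cover (z + 8), set z=-8: 10/((z - 7) at z=-8) = 10/(-15) = -2/3


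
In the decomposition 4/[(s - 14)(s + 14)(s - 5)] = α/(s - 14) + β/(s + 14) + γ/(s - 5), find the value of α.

Cover-up at s = 14: α = 4/[(14 + 14)(14 - 5)] = 4/[(28)(9)] = 4/252 = 1/63


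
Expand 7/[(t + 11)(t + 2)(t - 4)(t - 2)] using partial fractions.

Using Heaviside cover-up: (-7/1755)/(t + 11) + (7/216)/(t + 2) + (7/180)/(t - 4) - (7/104)/(t - 2)


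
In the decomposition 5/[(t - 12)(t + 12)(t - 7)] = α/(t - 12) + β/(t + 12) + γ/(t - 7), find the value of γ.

Cover-up at t = 7: γ = 5/[(7 - 12)(7 + 12)] = 5/[(-5)(19)] = -5/95 = -1/19


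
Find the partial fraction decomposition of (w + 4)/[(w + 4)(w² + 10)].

At w=-4: A = (1·(-4) + 4)/((-4)² + 10) = 0. B = -A = 0, C = 1 - (-4)·A = 1
Result: (1)/(w² + 10)


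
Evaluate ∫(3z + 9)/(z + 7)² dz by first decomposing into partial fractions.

Decompose: P = 3, Q = 3·(-7) + 9 = -12, so (3z + 9)/(z + 7)² = 3/(z + 7) - 12/(z + 7)². Integrate: ∫ P/(z + 7) dz = 3 ln|(z + 7)|; ∫ Q/(z + 7)² dz = 12/(z + 7). Sum: 3 ln|(z + 7)| + 12/(z + 7) + C


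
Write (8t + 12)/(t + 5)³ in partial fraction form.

(8t + 12) = A(t + 5)² + B(t + 5) + C. At t = -5: C = 8·(-5) + 12 = -28. Coefficients: A = 0, B = 8
Result: 8/(t + 5)² - 28/(t + 5)³


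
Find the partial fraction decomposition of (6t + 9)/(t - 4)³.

(6t + 9) = α(t - 4)² + β(t - 4) + γ. At t = 4: γ = 6·4 + 9 = 33. Coefficients: α = 0, β = 6
Result: 6/(t - 4)² + 33/(t - 4)³


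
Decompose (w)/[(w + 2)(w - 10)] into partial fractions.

At w=-2: P = (1·(-2) + 0)/(-2 - 10) = 1/6. At w=10: Q = (1·10 + 0)/(10 + 2) = 5/6
Result: (1/6)/(w + 2) + (5/6)/(w - 10)


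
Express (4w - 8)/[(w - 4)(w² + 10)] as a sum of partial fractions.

At w=4: A = (4·4 - 8)/(4² + 10) = 4/13. B = -A = -4/13, C = 4 - 4·A = 36/13
Result: (4/13)/(w - 4) - ((4/13)w - 36/13)/(w² + 10)


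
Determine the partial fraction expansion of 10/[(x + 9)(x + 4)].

10/(x + 9)(x + 4) = A/(x + 9) + B/(x + 4). A = 10/(-9 + 4) = -2, B = 10/(-4 + 9) = 2
Result: -2/(x + 9) + 2/(x + 4)


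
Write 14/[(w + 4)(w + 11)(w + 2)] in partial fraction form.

Using cover-up method: P = -1, Q = 2/9, R = 7/9
Result: -1/(w + 4) + (2/9)/(w + 11) + (7/9)/(w + 2)


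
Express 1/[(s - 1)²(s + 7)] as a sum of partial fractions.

Cover-up at s=-7: C = 1/(-7 - 1)² = 1/64. Cover-up at s=1: B = 1/(1 + 7) = 1/8. Comparing s² coeff: A = -C = -1/64
Result: (-1/64)/(s - 1) + (1/8)/(s - 1)² + (1/64)/(s + 7)


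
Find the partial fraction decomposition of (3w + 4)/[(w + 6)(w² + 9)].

At w=-6: α = (3·(-6) + 4)/((-6)² + 9) = -14/45. β = -α = 14/45, γ = 3 - (-6)·α = 17/15
Result: (-14/45)/(w + 6) + ((14/45)w + 17/15)/(w² + 9)


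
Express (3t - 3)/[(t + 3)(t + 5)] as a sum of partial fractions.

At t=-3: α = (3·(-3) - 3)/(-3 + 5) = -6. At t=-5: β = (3·(-5) - 3)/(-5 + 3) = 9
Result: -6/(t + 3) + 9/(t + 5)


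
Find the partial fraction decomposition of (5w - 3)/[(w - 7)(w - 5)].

At w=7: α = (5·7 - 3)/(7 - 5) = 16. At w=5: β = (5·5 - 3)/(5 - 7) = -11
Result: 16/(w - 7) - 11/(w - 5)


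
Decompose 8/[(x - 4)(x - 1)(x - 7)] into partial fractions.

Using cover-up method: α = -8/9, β = 4/9, γ = 4/9
Result: (-8/9)/(x - 4) + (4/9)/(x - 1) + (4/9)/(x - 7)


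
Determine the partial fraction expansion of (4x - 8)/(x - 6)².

(4x - 8) = P(x - 6) + Q. At x = 6: Q = 4·6 - 8 = 16. Coeff of x: P = 4
Result: 4/(x - 6) + 16/(x - 6)²


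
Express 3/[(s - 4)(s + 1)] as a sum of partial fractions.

3/(s - 4)(s + 1) = A/(s - 4) + B/(s + 1). A = 3/(4 + 1) = 3/5, B = 3/(-1 - 4) = -3/5
Result: (3/5)/(s - 4) - (3/5)/(s + 1)


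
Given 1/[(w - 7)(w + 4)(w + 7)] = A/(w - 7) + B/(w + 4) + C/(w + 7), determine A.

Cover-up at w = 7: A = 1/[(7 + 4)(7 + 7)] = 1/[(11)(14)] = 1/154


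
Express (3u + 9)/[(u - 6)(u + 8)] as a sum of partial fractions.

At u=6: A = (3·6 + 9)/(6 + 8) = 27/14. At u=-8: B = (3·(-8) + 9)/(-8 - 6) = 15/14
Result: (27/14)/(u - 6) + (15/14)/(u + 8)


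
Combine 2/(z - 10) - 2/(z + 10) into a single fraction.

Common denominator (z - 10)(z + 10). Numerator: 2(z + 10) - 2(z - 10) = (2z + 20) - (2z - 20) = 40
Result: (40)/[(z - 10)(z + 10)]


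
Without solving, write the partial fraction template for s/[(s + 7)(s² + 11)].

Linear + irreducible quadratic: A/(s + 7) + (Bs + C)/(s² + 11)


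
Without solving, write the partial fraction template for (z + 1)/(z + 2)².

Repeated linear factor: P/(z + 2) + Q/(z + 2)²


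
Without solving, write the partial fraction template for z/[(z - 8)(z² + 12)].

Linear + irreducible quadratic: A/(z - 8) + (Bz + C)/(z² + 12)


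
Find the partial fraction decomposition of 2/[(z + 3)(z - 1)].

2/(z + 3)(z - 1) = A/(z + 3) + B/(z - 1). A = 2/(-3 - 1) = -1/2, B = 2/(1 + 3) = 1/2
Result: (-1/2)/(z + 3) + (1/2)/(z - 1)


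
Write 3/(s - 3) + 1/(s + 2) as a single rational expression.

Common denominator (s - 3)(s + 2). Numerator: 3(s + 2) + 1(s - 3) = (3s + 6) + (s - 3) = 4s + 3
Result: (4s + 3)/[(s - 3)(s + 2)]


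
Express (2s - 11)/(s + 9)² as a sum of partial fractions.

(2s - 11) = α(s + 9) + β. At s = -9: β = 2·(-9) - 11 = -29. Coeff of s: α = 2
Result: 2/(s + 9) - 29/(s + 9)²


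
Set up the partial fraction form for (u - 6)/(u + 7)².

Repeated linear factor: P/(u + 7) + Q/(u + 7)²


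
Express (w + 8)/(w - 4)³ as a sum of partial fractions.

(w + 8) = P(w - 4)² + Q(w - 4) + R. At w = 4: R = 1·4 + 8 = 12. Coefficients: P = 0, Q = 1
Result: 1/(w - 4)² + 12/(w - 4)³


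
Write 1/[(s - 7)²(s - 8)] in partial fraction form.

Cover-up at s=8: γ = 1/(8 - 7)² = 1. Cover-up at s=7: β = 1/(7 - 8) = -1. Comparing s² coeff: α = -γ = -1
Result: -1/(s - 7) - 1/(s - 7)² + 1/(s - 8)


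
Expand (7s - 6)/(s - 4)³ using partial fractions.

(7s - 6) = P(s - 4)² + Q(s - 4) + R. At s = 4: R = 7·4 - 6 = 22. Coefficients: P = 0, Q = 7
Result: 7/(s - 4)² + 22/(s - 4)³


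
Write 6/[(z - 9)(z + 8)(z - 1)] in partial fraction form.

Using cover-up method: P = 3/68, Q = 2/51, R = -1/12
Result: (3/68)/(z - 9) + (2/51)/(z + 8) - (1/12)/(z - 1)


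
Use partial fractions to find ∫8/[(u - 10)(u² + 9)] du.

Cover-up at u=10: α = 8/(10²+9) = 8/109. Coeff matching: β = -8/109, γ = -80/109. Decomposition: (8/109)/(u - 10) - ((8/109)u + 80/109)/(u² + 9). Integrate: linear → ln, quadratic → (1/2)ln + arctan: (8/109) ln|(u - 10)| - (4/109) ln(u² + 9) - (80/327) arctan(u/3) + C


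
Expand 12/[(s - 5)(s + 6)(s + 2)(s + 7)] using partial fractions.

Using Heaviside cover-up: (1/77)/(s - 5) + (3/11)/(s + 6) - (3/35)/(s + 2) - (1/5)/(s + 7)


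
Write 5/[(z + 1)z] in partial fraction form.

5/(z + 1)z = P/(z + 1) + Q/z. P = 5/(-1 - 0) = -5, Q = 5/(0 + 1) = 5
Result: -5/(z + 1) + 5/z


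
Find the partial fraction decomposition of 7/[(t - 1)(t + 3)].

7/(t - 1)(t + 3) = α/(t - 1) + β/(t + 3). α = 7/(1 + 3) = 7/4, β = 7/(-3 - 1) = -7/4
Result: (7/4)/(t - 1) - (7/4)/(t + 3)


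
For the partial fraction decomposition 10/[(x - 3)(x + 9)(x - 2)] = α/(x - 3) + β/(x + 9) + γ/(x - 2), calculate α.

Cover-up at x = 3: α = 10/[(3 + 9)(3 - 2)] = 10/[(12)(1)] = 10/12 = 5/6


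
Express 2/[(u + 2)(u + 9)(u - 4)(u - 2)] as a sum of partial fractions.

Using Heaviside cover-up: (1/84)/(u + 2) - (2/1001)/(u + 9) + (1/78)/(u - 4) - (1/44)/(u - 2)


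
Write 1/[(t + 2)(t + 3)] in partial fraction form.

1/(t + 2)(t + 3) = α/(t + 2) + β/(t + 3). α = 1/(-2 + 3) = 1, β = 1/(-3 + 2) = -1
Result: 1/(t + 2) - 1/(t + 3)


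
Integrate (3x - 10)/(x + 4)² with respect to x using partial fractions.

Decompose: A = 3, B = 3·(-4) - 10 = -22, so (3x - 10)/(x + 4)² = 3/(x + 4) - 22/(x + 4)². Integrate: ∫ A/(x + 4) dx = 3 ln|(x + 4)|; ∫ B/(x + 4)² dx = 22/(x + 4). Sum: 3 ln|(x + 4)| + 22/(x + 4) + C


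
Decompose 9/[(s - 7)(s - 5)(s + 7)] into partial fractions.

Using cover-up method: P = 9/28, Q = -3/8, R = 3/56
Result: (9/28)/(s - 7) - (3/8)/(s - 5) + (3/56)/(s + 7)


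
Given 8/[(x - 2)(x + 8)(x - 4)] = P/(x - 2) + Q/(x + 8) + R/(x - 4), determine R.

Cover-up at x = 4: R = 8/[(4 - 2)(4 + 8)] = 8/[(2)(12)] = 8/24 = 1/3


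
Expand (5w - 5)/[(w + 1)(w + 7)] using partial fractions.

At w=-1: A = (5·(-1) - 5)/(-1 + 7) = -5/3. At w=-7: B = (5·(-7) - 5)/(-7 + 1) = 20/3
Result: (-5/3)/(w + 1) + (20/3)/(w + 7)


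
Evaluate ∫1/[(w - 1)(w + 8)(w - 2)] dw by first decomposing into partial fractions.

Cover-up: P = -1/9, Q = 1/90, R = 1/10. Decomposition: (-1/9)/(w - 1) + (1/90)/(w + 8) + (1/10)/(w - 2). Integrate each term: (-1/9) ln|(w - 1)| + (1/90) ln|(w + 8)| + (1/10) ln|(w - 2)| + C


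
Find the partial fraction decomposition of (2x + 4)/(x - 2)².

(2x + 4) = A(x - 2) + B. At x = 2: B = 2·2 + 4 = 8. Coeff of x: A = 2
Result: 2/(x - 2) + 8/(x - 2)²


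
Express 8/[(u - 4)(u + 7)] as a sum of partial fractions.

8/(u - 4)(u + 7) = A/(u - 4) + B/(u + 7). A = 8/(4 + 7) = 8/11, B = 8/(-7 - 4) = -8/11
Result: (8/11)/(u - 4) - (8/11)/(u + 7)


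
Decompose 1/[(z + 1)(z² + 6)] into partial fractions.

Cover-up at z = -1: A = 1/((-1)² + 6) = 1/7. Then B = -A = -1/7, C = -A·(0 - 1) = 1/7
Result: (1/7)/(z + 1) - ((1/7)z - 1/7)/(z² + 6)


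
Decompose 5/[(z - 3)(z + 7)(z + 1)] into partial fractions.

Using cover-up method: α = 1/8, β = 1/12, γ = -5/24
Result: (1/8)/(z - 3) + (1/12)/(z + 7) - (5/24)/(z + 1)


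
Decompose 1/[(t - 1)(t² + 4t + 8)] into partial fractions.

Cover-up at t = 1: A = 1/(1² + 4·1 + 8) = 1/13. Then B = -A = -1/13, C = -A·(4 + 1) = -5/13
Result: (1/13)/(t - 1) - ((1/13)t + 5/13)/(t² + 4t + 8)


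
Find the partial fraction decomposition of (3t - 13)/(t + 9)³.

(3t - 13) = A(t + 9)² + B(t + 9) + C. At t = -9: C = 3·(-9) - 13 = -40. Coefficients: A = 0, B = 3
Result: 3/(t + 9)² - 40/(t + 9)³


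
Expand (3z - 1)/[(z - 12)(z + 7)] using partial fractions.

At z=12: A = (3·12 - 1)/(12 + 7) = 35/19. At z=-7: B = (3·(-7) - 1)/(-7 - 12) = 22/19
Result: (35/19)/(z - 12) + (22/19)/(z + 7)


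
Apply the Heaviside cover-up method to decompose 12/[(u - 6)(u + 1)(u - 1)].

Cover (u - 6), u=6: A = 12/[(6 + 1)(6 - 1)] = 12/35. Cover (u + 1), u=-1: B = 12/[(-1 - 6)(-1 - 1)] = 6/7. Cover (u - 1), u=1: C = 12/[(1 - 6)(1 + 1)] = -6/5.
Result: (12/35)/(u - 6) + (6/7)/(u + 1) - (6/5)/(u - 1)


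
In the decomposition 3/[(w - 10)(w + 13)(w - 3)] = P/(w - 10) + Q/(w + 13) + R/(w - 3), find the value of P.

Cover-up at w = 10: P = 3/[(10 + 13)(10 - 3)] = 3/[(23)(7)] = 3/161


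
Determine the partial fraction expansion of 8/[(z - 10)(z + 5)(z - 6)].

Using cover-up method: P = 2/15, Q = 8/165, R = -2/11
Result: (2/15)/(z - 10) + (8/165)/(z + 5) - (2/11)/(z - 6)


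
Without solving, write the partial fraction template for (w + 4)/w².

Repeated linear factor: A/w + B/w²


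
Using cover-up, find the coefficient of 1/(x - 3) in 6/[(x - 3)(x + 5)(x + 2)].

Cover (x - 3), set x=3: 6/[(3 + 5)(3 + 2)] = 3/20


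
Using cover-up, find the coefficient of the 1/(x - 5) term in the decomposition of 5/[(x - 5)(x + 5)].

Cover (x - 5), set x=5: 5/((x + 5) at x=5) = 5/(10) = 1/2


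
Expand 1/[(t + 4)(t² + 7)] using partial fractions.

Cover-up at t = -4: A = 1/((-4)² + 7) = 1/23. Then B = -A = -1/23, C = -A·(0 - 4) = 4/23
Result: (1/23)/(t + 4) - ((1/23)t - 4/23)/(t² + 7)


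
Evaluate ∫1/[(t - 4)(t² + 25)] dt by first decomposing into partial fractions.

Cover-up at t=4: A = 1/(4²+25) = 1/41. Coeff matching: B = -1/41, C = -4/41. Decomposition: (1/41)/(t - 4) - ((1/41)t + 4/41)/(t² + 25). Integrate: linear → ln, quadratic → (1/2)ln + arctan: (1/41) ln|(t - 4)| - (1/82) ln(t² + 25) - (4/205) arctan(t/5) + C


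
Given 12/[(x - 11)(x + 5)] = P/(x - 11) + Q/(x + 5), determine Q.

Cover-up at x = -5: Q = 12/(-5 - 11) = -12/16 = -3/4


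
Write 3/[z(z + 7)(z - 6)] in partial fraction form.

Using cover-up method: A = -1/14, B = 3/91, C = 1/26
Result: (-1/14)/z + (3/91)/(z + 7) + (1/26)/(z - 6)


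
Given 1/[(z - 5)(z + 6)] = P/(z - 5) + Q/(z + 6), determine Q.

Cover-up at z = -6: Q = 1/(-6 - 5) = -1/11


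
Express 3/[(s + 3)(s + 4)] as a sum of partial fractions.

3/(s + 3)(s + 4) = α/(s + 3) + β/(s + 4). α = 3/(-3 + 4) = 3, β = 3/(-4 + 3) = -3
Result: 3/(s + 3) - 3/(s + 4)


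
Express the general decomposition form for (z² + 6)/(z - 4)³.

Repeated linear factor (power 3): A/(z - 4) + B/(z - 4)² + C/(z - 4)³


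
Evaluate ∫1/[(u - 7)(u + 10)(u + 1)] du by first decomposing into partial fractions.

Cover-up: A = 1/136, B = 1/153, C = -1/72. Decomposition: (1/136)/(u - 7) + (1/153)/(u + 10) - (1/72)/(u + 1). Integrate each term: (1/136) ln|(u - 7)| + (1/153) ln|(u + 10)| - (1/72) ln|(u + 1)| + C


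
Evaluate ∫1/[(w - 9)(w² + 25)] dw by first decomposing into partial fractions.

Cover-up at w=9: α = 1/(9²+25) = 1/106. Coeff matching: β = -1/106, γ = -9/106. Decomposition: (1/106)/(w - 9) - ((1/106)w + 9/106)/(w² + 25). Integrate: linear → ln, quadratic → (1/2)ln + arctan: (1/106) ln|(w - 9)| - (1/212) ln(w² + 25) - (9/530) arctan(w/5) + C


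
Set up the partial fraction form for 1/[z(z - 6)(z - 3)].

Three distinct linear factors: P/z + Q/(z - 6) + R/(z - 3)


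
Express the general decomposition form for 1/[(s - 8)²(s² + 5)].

Repeated linear + quadratic: α/(s - 8) + β/(s - 8)² + (γs + δ)/(s² + 5)


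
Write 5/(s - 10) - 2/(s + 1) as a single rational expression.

Common denominator (s - 10)(s + 1). Numerator: 5(s + 1) - 2(s - 10) = (5s + 5) - (2s - 20) = 3s + 25
Result: (3s + 25)/[(s - 10)(s + 1)]


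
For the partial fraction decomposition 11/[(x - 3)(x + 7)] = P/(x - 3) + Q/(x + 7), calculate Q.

Cover-up at x = -7: Q = 11/(-7 - 3) = -11/10


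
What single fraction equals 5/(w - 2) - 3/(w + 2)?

Common denominator (w - 2)(w + 2). Numerator: 5(w + 2) - 3(w - 2) = (5w + 10) - (3w - 6) = 2w + 16
Result: (2w + 16)/[(w - 2)(w + 2)]


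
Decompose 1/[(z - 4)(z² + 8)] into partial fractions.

Cover-up at z = 4: A = 1/(4² + 8) = 1/24. Then B = -A = -1/24, C = -A·(0 + 4) = -1/6
Result: (1/24)/(z - 4) - ((1/24)z + 1/6)/(z² + 8)


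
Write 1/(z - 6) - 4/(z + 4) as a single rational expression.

Common denominator (z - 6)(z + 4). Numerator: 1(z + 4) - 4(z - 6) = (z + 4) - (4z - 24) = -3z + 28
Result: (-3z + 28)/[(z - 6)(z + 4)]


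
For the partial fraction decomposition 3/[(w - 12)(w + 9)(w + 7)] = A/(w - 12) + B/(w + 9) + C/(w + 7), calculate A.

Cover-up at w = 12: A = 3/[(12 + 9)(12 + 7)] = 3/[(21)(19)] = 3/399 = 1/133


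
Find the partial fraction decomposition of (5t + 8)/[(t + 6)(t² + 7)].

At t=-6: α = (5·(-6) + 8)/((-6)² + 7) = -22/43. β = -α = 22/43, γ = 5 - (-6)·α = 83/43
Result: (-22/43)/(t + 6) + ((22/43)t + 83/43)/(t² + 7)


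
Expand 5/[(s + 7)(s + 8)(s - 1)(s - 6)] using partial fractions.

Using Heaviside cover-up: (5/104)/(s + 7) - (5/126)/(s + 8) - (1/72)/(s - 1) + (1/182)/(s - 6)


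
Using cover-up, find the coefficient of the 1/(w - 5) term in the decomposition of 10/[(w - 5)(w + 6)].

Cover (w - 5), set w=5: 10/((w + 6) at w=5) = 10/(11) = 10/11


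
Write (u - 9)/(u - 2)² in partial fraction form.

(u - 9) = A(u - 2) + B. At u = 2: B = 1·2 - 9 = -7. Coeff of u: A = 1
Result: 1/(u - 2) - 7/(u - 2)²


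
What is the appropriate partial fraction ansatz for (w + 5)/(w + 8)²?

Repeated linear factor: α/(w + 8) + β/(w + 8)²


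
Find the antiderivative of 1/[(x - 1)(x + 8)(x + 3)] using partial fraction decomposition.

Cover-up: P = 1/36, Q = 1/45, R = -1/20. Decomposition: (1/36)/(x - 1) + (1/45)/(x + 8) - (1/20)/(x + 3). Integrate each term: (1/36) ln|(x - 1)| + (1/45) ln|(x + 8)| - (1/20) ln|(x + 3)| + C


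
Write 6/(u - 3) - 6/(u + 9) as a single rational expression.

Common denominator (u - 3)(u + 9). Numerator: 6(u + 9) - 6(u - 3) = (6u + 54) - (6u - 18) = 72
Result: (72)/[(u - 3)(u + 9)]


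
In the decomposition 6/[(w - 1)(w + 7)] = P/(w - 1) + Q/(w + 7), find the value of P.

Cover-up at w = 1: P = 6/(1 + 7) = 6/8 = 3/4


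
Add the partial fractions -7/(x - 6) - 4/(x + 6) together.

Common denominator (x - 6)(x + 6). Numerator: -7(x + 6) - 4(x - 6) = (-7x - 42) - (4x - 24) = -11x - 18
Result: (-11x - 18)/[(x - 6)(x + 6)]


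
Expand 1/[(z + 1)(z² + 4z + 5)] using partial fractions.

Cover-up at z = -1: A = 1/((-1)² + 4·(-1) + 5) = 1/2. Then B = -A = -1/2, C = -A·(4 - 1) = -3/2
Result: (1/2)/(z + 1) - ((1/2)z + 3/2)/(z² + 4z + 5)


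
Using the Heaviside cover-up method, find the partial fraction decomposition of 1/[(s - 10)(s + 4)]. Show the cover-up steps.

Cover (s - 10): set s=10, get α = 1/(10 + 4) = 1/14. Cover (s + 4): set s=-4, get β = 1/(-4 - 10) = -1/14.
Result: (1/14)/(s - 10) - (1/14)/(s + 4)


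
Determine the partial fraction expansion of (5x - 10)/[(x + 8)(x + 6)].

At x=-8: A = (5·(-8) - 10)/(-8 + 6) = 25. At x=-6: B = (5·(-6) - 10)/(-6 + 8) = -20
Result: 25/(x + 8) - 20/(x + 6)


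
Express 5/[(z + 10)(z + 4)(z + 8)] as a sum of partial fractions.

Using cover-up method: P = 5/12, Q = 5/24, R = -5/8
Result: (5/12)/(z + 10) + (5/24)/(z + 4) - (5/8)/(z + 8)


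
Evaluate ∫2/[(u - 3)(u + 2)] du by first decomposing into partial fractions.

Decompose: 2/[(u - 3)(u + 2)] = (2/5)/(u - 3) - (2/5)/(u + 2). Integrate each term: (2/5) ln|(u - 3)| - (2/5) ln|(u + 2)| + C


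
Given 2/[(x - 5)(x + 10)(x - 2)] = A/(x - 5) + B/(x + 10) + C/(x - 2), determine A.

Cover-up at x = 5: A = 2/[(5 + 10)(5 - 2)] = 2/[(15)(3)] = 2/45


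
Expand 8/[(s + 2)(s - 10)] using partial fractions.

8/(s + 2)(s - 10) = α/(s + 2) + β/(s - 10). α = 8/(-2 - 10) = -2/3, β = 8/(10 + 2) = 2/3
Result: (-2/3)/(s + 2) + (2/3)/(s - 10)


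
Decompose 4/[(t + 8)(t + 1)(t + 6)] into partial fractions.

Using cover-up method: A = 2/7, B = 4/35, C = -2/5
Result: (2/7)/(t + 8) + (4/35)/(t + 1) - (2/5)/(t + 6)


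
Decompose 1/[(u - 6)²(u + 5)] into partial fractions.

Cover-up at u=-5: γ = 1/(-5 - 6)² = 1/121. Cover-up at u=6: β = 1/(6 + 5) = 1/11. Comparing u² coeff: α = -γ = -1/121
Result: (-1/121)/(u - 6) + (1/11)/(u - 6)² + (1/121)/(u + 5)


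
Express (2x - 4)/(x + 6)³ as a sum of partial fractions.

(2x - 4) = α(x + 6)² + β(x + 6) + γ. At x = -6: γ = 2·(-6) - 4 = -16. Coefficients: α = 0, β = 2
Result: 2/(x + 6)² - 16/(x + 6)³


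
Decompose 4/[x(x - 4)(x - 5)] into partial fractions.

Using cover-up method: A = 1/5, B = -1, C = 4/5
Result: (1/5)/x - 1/(x - 4) + (4/5)/(x - 5)


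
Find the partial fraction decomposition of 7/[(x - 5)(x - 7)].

7/(x - 5)(x - 7) = P/(x - 5) + Q/(x - 7). P = 7/(5 - 7) = -7/2, Q = 7/(7 - 5) = 7/2
Result: (-7/2)/(x - 5) + (7/2)/(x - 7)
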